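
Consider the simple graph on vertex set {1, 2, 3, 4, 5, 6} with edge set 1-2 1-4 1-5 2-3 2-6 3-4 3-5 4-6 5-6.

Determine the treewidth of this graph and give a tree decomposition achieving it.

Each bag holds 4 vertices, so the decomposition has width 3, which upper-bounds the treewidth. For the lower bound: the 4 vertex sets {4,6}, {3,5}, {2}, {1} are disjoint, each induces a connected subgraph, and every pair is joined by at least one edge of G. Contracting each set to a single vertex therefore yields K_{4} as a minor, and since treewidth is minor-monotone, tw(G) ≥ tw(K_{4}) = 3. Combining the bounds, tw(G) = 3.

Treewidth 3.
One such decomposition:
Bags: B1 = {2, 4, 5, 6}  B2 = {2, 3, 4, 5}  B3 = {1, 2, 4, 5}
Tree: B1–B2, B2–B3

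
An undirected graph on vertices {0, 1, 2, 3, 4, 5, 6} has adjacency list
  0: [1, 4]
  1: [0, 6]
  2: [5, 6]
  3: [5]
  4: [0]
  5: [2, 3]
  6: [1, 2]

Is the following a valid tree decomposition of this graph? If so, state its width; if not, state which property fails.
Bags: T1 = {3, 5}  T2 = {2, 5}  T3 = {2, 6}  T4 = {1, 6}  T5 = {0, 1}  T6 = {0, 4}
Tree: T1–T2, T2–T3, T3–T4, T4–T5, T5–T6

Yes; width 1.

Checking the three conditions: (i) the bags cover all of {0, 1, 2, 3, 4, 5, 6}; (ii) for each edge, some bag contains both endpoints; (iii) the bags containing any fixed vertex form a subtree. All hold, so the decomposition is valid with width 2 − 1 = 1.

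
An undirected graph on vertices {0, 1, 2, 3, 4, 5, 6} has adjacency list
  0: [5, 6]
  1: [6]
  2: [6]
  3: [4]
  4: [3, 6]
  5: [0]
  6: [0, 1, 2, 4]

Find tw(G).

1

A width-1 tree decomposition is:
Bags: B1 = {0, 6}  B2 = {2, 6}  B3 = {4, 6}  B4 = {0, 5}  B5 = {1, 6}  B6 = {3, 4}
Tree: B1–B2, B2–B3, B1–B4, B3–B5, B3–B6
The largest bag has 2 vertices, giving width 1; this decomposition certifies tw(G) ≤ 1. Since G has at least one edge (e.g. 0–6), it is not an edgeless graph, so tw(G) ≥ 1. Combining the bounds, tw(G) = 1.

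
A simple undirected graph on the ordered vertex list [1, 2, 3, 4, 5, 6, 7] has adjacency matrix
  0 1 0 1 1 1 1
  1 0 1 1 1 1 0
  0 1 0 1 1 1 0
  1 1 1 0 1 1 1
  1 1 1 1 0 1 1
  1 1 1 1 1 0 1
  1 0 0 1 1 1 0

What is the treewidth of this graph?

4

A width-4 tree decomposition is:
Bags: B1 = {2, 3, 4, 5, 6}  B2 = {1, 2, 4, 5, 6}  B3 = {1, 4, 5, 6, 7}
Tree: B1–B2, B2–B3
Every bag has size at most 5, so the width is 5 − 1 = 4 and tw(G) ≤ 4. On the other hand G contains the 5-clique {1, 2, 4, 5, 6}. A clique must lie in a single bag of any decomposition, so no decomposition can have width below 4. The upper and lower bounds meet at 4, so that is the treewidth.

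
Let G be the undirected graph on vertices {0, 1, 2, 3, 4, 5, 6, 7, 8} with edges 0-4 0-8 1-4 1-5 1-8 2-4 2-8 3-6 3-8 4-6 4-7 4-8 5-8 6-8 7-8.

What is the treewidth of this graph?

A width-2 tree decomposition is:
Bags: B1 = {0, 4, 8}  B2 = {1, 4, 8}  B3 = {4, 7, 8}  B4 = {4, 6, 8}  B5 = {3, 6, 8}  B6 = {1, 5, 8}  B7 = {2, 4, 8}
Tree: B1–B2, B1–B3, B2–B4, B4–B5, B2–B6, B3–B7
The largest bag has 3 vertices, giving width 2; this decomposition certifies tw(G) ≤ 2. Conversely, {3, 6, 8} is a clique of size 3, and the vertices of any clique must share a bag in every tree decomposition; so some bag has ≥ 3 vertices and tw(G) ≥ 2. Therefore the treewidth is 2.

2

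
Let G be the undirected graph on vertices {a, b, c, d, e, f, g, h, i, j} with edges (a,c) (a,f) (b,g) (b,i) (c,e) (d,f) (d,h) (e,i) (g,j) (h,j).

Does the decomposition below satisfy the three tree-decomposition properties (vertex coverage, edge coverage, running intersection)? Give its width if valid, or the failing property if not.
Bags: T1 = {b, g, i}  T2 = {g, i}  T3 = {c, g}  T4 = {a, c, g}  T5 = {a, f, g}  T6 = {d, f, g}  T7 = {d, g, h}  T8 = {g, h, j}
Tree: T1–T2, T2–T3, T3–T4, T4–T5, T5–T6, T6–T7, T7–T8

No — vertex e appears in no bag.

A tree decomposition must satisfy three properties: every vertex lies in some bag; for every edge, both endpoints lie together in some bag; and for every vertex, the bags containing it form a connected subtree. Here vertex e appears in no bag, so the decomposition is invalid.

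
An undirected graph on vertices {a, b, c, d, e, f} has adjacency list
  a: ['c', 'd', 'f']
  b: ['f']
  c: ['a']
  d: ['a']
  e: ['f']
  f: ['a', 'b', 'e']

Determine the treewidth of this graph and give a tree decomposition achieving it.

Treewidth 1.
One optimal decomposition is:
Bags: B1 = {a, f}  B2 = {e, f}  B3 = {a, c}  B4 = {b, f}  B5 = {a, d}
Tree: B1–B2, B1–B3, B1–B4, B3–B5

Every bag has size at most 2, so the width is 2 − 1 = 1 and tw(G) ≤ 1. Since G has at least one edge (e.g. f–a), it is not an edgeless graph, so tw(G) ≥ 1. Combining the bounds, tw(G) = 1.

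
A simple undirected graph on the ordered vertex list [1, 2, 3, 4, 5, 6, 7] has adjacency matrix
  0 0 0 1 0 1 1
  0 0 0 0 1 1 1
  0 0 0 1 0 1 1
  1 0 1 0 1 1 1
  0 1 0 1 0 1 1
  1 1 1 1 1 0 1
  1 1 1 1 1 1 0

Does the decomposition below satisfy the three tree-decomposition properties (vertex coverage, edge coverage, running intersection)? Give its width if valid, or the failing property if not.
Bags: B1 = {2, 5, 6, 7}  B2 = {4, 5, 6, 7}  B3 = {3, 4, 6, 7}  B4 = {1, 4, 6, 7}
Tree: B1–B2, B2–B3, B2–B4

Vertex coverage: the bags together contain {1, 2, 3, 4, 5, 6, 7}, the full vertex set. Edge coverage: each edge of G has both endpoints in at least one bag. Running intersection: for every vertex, the bags containing it form a connected subtree. All three properties hold, so this is a valid tree decomposition of width max|bag| − 1 = 3, and hence tw(G) ≤ 3.

Yes; width 3.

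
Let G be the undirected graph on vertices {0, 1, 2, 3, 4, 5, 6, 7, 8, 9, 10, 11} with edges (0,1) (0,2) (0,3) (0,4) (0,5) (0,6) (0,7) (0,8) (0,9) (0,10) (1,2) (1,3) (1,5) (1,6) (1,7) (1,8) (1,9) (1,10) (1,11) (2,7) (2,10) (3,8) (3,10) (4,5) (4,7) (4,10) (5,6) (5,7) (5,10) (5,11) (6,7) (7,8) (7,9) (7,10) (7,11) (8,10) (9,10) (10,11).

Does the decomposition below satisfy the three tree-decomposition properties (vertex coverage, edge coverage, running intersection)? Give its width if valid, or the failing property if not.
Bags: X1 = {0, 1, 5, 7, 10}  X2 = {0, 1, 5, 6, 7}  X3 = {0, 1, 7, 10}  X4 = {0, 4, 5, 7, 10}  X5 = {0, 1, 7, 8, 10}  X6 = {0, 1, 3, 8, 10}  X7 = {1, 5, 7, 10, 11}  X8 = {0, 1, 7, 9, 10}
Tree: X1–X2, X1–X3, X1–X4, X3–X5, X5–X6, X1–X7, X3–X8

A tree decomposition must satisfy three properties: every vertex lies in some bag; for every edge, both endpoints lie together in some bag; and for every vertex, the bags containing it form a connected subtree. Here vertex 2 appears in no bag, so the decomposition is invalid.

No — vertex 2 appears in no bag.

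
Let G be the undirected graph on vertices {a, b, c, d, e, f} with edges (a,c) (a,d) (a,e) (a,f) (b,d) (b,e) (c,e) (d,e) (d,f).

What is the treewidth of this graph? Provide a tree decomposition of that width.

Treewidth 2.
One such decomposition:
Bags: B1 = {a, d, e}  B2 = {a, c, e}  B3 = {a, d, f}  B4 = {b, d, e}
Tree: B1–B2, B1–B3, B1–B4

The largest bag has 3 vertices, giving width 2; this decomposition certifies tw(G) ≤ 2. On the other hand G contains the 3-clique {a, d, e}. A clique must lie in a single bag of any decomposition, so no decomposition can have width below 2. Combining the bounds, tw(G) = 2.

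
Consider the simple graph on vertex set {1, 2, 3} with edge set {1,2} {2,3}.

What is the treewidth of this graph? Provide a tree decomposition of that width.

Treewidth 1.
Bags: B1 = {2, 3}  B2 = {1, 2}
Tree: B1–B2

The largest bag has 2 vertices, giving width 1; this decomposition certifies tw(G) ≤ 1. Any graph with an edge has treewidth ≥ 1, and G has the edge 2–3. Therefore the treewidth is 1.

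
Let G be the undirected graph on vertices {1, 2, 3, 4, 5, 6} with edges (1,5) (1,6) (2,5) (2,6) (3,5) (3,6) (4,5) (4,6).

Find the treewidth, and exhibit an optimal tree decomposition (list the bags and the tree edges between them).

The largest bag has 3 vertices, giving width 2; this decomposition certifies tw(G) ≤ 2. For the lower bound, G contains the cycle 2–6–4–5–2, so G is not a forest; only forests have treewidth ≤ 1, hence tw(G) ≥ 2. Therefore the treewidth is 2.

Treewidth 2.
One optimal decomposition is:
Bags: B1 = {2, 5, 6}  B2 = {4, 5, 6}  B3 = {1, 5, 6}  B4 = {3, 5, 6}
Tree: B1–B2, B2–B3, B3–B4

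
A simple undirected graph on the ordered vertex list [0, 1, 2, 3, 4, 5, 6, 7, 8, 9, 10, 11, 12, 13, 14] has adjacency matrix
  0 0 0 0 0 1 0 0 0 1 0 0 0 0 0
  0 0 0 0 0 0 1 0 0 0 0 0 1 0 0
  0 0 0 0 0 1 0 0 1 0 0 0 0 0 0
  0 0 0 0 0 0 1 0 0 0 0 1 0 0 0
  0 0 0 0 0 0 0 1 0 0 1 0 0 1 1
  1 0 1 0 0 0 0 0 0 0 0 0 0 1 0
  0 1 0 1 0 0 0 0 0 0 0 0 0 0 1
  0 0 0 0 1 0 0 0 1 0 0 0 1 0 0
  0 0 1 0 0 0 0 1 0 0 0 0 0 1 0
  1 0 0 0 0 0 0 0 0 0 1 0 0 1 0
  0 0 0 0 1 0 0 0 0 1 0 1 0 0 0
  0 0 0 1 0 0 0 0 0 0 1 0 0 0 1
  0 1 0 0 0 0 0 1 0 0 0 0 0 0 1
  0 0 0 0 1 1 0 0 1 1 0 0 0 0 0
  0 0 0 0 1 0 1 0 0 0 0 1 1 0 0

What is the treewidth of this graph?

A width-3 tree decomposition is:
Bags: B1 = {0, 2, 5, 8}  B2 = {0, 5, 8, 13}  B3 = {0, 8, 9, 13}  B4 = {7, 8, 9, 13}  B5 = {4, 7, 9, 13}  B6 = {4, 7, 9, 10}  B7 = {4, 7, 10, 12}  B8 = {4, 10, 12, 14}  B9 = {10, 11, 12, 14}  B10 = {1, 11, 12, 14}  B11 = {1, 6, 11, 14}  B12 = {1, 3, 6, 11}
Tree: B1–B2, B2–B3, B3–B4, B4–B5, B5–B6, B6–B7, B7–B8, B8–B9, B9–B10, B10–B11, B11–B12
Every bag has size at most 4, so the width is 4 − 1 = 3 and tw(G) ≤ 3. For the lower bound: the 4 vertex sets {0,2,5}, {8}, {13}, {4,7,9,10} are disjoint, each induces a connected subgraph, and every pair is joined by at least one edge of G. Contracting each set to a single vertex therefore yields K_{4} as a minor, and since treewidth is minor-monotone, tw(G) ≥ tw(K_{4}) = 3. Hence tw(G) = 3 exactly.

3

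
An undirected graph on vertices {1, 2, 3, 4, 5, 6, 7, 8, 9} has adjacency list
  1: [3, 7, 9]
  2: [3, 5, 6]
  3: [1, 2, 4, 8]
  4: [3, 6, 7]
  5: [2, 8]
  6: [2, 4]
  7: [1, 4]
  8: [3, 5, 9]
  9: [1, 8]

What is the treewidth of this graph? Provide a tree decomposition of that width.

Every bag has size at most 4, so the width is 4 − 1 = 3 and tw(G) ≤ 3. For the lower bound: the 4 vertex sets {4,6,7}, {2}, {3}, {1,5,8,9} are disjoint, each induces a connected subgraph, and every pair is joined by at least one edge of G. Contracting each set to a single vertex therefore yields K_{4} as a minor, and since treewidth is minor-monotone, tw(G) ≥ tw(K_{4}) = 3. Therefore the treewidth is 3.

Treewidth 3.
One optimal decomposition is:
Bags: B1 = {2, 4, 6, 7}  B2 = {2, 3, 4, 7}  B3 = {1, 2, 3, 7}  B4 = {1, 2, 3, 5}  B5 = {1, 3, 5, 8}  B6 = {1, 5, 8, 9}
Tree: B1–B2, B2–B3, B3–B4, B4–B5, B5–B6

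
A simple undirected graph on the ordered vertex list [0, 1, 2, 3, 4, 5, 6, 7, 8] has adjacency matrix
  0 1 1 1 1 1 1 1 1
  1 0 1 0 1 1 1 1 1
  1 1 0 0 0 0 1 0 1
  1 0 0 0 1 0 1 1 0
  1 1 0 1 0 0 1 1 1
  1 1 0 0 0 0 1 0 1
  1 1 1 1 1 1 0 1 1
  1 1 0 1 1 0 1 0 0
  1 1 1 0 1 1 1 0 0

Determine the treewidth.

4

A width-4 tree decomposition is:
Bags: B1 = {0, 3, 4, 6, 7}  B2 = {0, 1, 4, 6, 7}  B3 = {0, 1, 4, 6, 8}  B4 = {0, 1, 5, 6, 8}  B5 = {0, 1, 2, 6, 8}
Tree: B1–B2, B2–B3, B3–B4, B4–B5
Each bag holds 5 vertices, so the decomposition has width 4, which upper-bounds the treewidth. On the other hand G contains the 5-clique {0, 1, 2, 6, 8}. A clique must lie in a single bag of any decomposition, so no decomposition can have width below 4. Combining the bounds, tw(G) = 4.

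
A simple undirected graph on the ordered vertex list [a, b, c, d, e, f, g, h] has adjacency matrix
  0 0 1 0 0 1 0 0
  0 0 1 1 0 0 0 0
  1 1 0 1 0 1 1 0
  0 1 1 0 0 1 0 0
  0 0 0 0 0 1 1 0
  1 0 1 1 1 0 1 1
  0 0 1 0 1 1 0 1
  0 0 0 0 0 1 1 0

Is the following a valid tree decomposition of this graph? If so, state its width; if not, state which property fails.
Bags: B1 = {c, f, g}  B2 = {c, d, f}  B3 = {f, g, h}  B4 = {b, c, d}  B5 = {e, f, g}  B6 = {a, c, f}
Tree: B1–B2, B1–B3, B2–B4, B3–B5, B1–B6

Yes; width 2.

Vertex coverage: the bags together contain {a, b, c, d, e, f, g, h}, the full vertex set. Edge coverage: each edge of G has both endpoints in at least one bag. Running intersection: for every vertex, the bags containing it form a connected subtree. All three properties hold, so this is a valid tree decomposition of width max|bag| − 1 = 2, and hence tw(G) ≤ 2.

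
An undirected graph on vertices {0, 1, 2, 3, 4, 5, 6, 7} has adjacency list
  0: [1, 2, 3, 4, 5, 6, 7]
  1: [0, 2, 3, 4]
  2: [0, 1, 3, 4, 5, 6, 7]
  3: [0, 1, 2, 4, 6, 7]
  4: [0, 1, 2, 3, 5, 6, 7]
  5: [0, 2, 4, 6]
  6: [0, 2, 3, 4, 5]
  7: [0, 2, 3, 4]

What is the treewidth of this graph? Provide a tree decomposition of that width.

Every bag has size at most 5, so the width is 5 − 1 = 4 and tw(G) ≤ 4. For the lower bound, the 5 vertices {0, 1, 2, 3, 4} are pairwise adjacent, and any tree decomposition puts a clique entirely inside one bag — forcing width ≥ 4. The upper and lower bounds meet at 4, so that is the treewidth.

Treewidth 4.
Bags: B1 = {0, 2, 3, 4, 6}  B2 = {0, 1, 2, 3, 4}  B3 = {0, 2, 3, 4, 7}  B4 = {0, 2, 4, 5, 6}
Tree: B1–B2, B2–B3, B1–B4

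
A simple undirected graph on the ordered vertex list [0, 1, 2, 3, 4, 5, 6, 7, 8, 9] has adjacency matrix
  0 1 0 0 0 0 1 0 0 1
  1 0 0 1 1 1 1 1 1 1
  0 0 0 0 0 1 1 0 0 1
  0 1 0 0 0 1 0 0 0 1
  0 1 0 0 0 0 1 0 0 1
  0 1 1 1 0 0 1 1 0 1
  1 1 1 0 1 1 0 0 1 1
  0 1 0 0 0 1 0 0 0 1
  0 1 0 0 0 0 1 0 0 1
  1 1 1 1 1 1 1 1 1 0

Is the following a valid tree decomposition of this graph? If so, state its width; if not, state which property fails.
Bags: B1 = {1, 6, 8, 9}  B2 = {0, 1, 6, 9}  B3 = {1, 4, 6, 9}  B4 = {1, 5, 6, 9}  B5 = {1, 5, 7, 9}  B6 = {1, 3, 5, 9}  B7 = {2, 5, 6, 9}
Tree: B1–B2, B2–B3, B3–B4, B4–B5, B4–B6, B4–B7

Yes; width 3.

Checking the three conditions: (i) the bags cover all of {0, 1, 2, 3, 4, 5, 6, 7, 8, 9}; (ii) for each edge, some bag contains both endpoints; (iii) the bags containing any fixed vertex form a subtree. All hold, so the decomposition is valid with width 4 − 1 = 3.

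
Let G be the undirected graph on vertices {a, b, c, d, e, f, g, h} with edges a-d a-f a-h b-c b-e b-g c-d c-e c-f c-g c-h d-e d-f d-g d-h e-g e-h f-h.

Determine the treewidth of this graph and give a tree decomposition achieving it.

Every bag has size at most 4, so the width is 4 − 1 = 3 and tw(G) ≤ 3. Conversely, {c, d, e, g} is a clique of size 4, and the vertices of any clique must share a bag in every tree decomposition; so some bag has ≥ 4 vertices and tw(G) ≥ 3. The upper and lower bounds meet at 3, so that is the treewidth.

Treewidth 3.
One such decomposition:
Bags: B1 = {c, d, e, g}  B2 = {c, d, e, h}  B3 = {c, d, f, h}  B4 = {b, c, e, g}  B5 = {a, d, f, h}
Tree: B1–B2, B2–B3, B1–B4, B3–B5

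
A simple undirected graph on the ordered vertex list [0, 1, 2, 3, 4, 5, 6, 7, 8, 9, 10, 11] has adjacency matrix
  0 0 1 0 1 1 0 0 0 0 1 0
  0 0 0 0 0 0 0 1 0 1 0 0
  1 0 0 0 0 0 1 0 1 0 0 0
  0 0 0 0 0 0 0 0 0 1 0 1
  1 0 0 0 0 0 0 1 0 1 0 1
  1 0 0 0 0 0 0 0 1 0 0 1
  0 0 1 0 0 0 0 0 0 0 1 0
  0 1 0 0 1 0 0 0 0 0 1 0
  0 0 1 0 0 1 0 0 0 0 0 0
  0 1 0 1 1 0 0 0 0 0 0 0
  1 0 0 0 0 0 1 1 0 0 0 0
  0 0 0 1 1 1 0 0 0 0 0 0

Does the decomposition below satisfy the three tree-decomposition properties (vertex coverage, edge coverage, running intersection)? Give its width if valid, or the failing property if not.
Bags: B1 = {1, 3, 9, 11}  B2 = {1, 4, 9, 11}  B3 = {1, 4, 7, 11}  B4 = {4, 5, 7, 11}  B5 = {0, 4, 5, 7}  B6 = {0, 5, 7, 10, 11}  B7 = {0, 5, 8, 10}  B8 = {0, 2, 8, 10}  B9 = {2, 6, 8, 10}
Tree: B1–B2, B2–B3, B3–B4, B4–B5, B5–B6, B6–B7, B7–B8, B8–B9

No — bags containing vertex 11 are not connected in the tree.

A tree decomposition must satisfy three properties: every vertex lies in some bag; for every edge, both endpoints lie together in some bag; and for every vertex, the bags containing it form a connected subtree. Here bags containing vertex 11 are not connected in the tree, so the decomposition is invalid.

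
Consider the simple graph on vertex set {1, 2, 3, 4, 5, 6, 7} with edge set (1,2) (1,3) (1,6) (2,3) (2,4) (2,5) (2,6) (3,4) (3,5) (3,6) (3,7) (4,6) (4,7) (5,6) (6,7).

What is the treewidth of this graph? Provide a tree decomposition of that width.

Every bag has size at most 4, so the width is 4 − 1 = 3 and tw(G) ≤ 3. Conversely, {1, 2, 3, 6} is a clique of size 4, and the vertices of any clique must share a bag in every tree decomposition; so some bag has ≥ 4 vertices and tw(G) ≥ 3. Combining the bounds, tw(G) = 3.

Treewidth 3.
Bags: B1 = {3, 4, 6, 7}  B2 = {2, 3, 4, 6}  B3 = {2, 3, 5, 6}  B4 = {1, 2, 3, 6}
Tree: B1–B2, B2–B3, B3–B4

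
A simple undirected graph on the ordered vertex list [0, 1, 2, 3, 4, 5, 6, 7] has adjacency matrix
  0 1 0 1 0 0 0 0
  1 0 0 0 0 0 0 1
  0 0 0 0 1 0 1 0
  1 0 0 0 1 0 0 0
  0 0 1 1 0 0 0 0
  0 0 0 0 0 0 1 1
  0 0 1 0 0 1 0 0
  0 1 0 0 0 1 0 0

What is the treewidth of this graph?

2

A width-2 tree decomposition is:
Bags: B1 = {0, 3, 4}  B2 = {0, 1, 4}  B3 = {1, 4, 7}  B4 = {4, 5, 7}  B5 = {4, 5, 6}  B6 = {2, 4, 6}
Tree: B1–B2, B2–B3, B3–B4, B4–B5, B5–B6
The largest bag has 3 vertices, giving width 2; this decomposition certifies tw(G) ≤ 2. The edges 4–3–0–1–7–5–6–2–4 form a cycle, so G is not a tree and its treewidth is at least 2. The upper and lower bounds meet at 2, so that is the treewidth.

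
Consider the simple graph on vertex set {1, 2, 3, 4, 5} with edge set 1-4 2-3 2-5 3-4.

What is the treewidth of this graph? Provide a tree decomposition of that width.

Treewidth 1.
One optimal decomposition is:
Bags: B1 = {3, 4}  B2 = {2, 3}  B3 = {1, 4}  B4 = {2, 5}
Tree: B1–B2, B1–B3, B2–B4

The largest bag has 2 vertices, giving width 1; this decomposition certifies tw(G) ≤ 1. Since G has at least one edge (e.g. 3–4), it is not an edgeless graph, so tw(G) ≥ 1. Therefore the treewidth is 1.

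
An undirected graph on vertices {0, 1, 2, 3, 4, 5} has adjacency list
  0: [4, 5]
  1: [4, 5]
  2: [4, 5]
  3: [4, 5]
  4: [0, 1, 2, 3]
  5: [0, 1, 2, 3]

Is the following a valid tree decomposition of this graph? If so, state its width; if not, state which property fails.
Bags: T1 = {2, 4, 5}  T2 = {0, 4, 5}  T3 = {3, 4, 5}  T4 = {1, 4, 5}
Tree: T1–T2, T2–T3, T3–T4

Every vertex of G appears in some bag (union = {0, 1, 2, 3, 4, 5}); every edge is covered by a bag; and for each vertex v the set of bags containing v is connected in the bag tree. The decomposition is therefore valid. The largest bag has 3 vertices, so the width is 2.

Yes; width 2.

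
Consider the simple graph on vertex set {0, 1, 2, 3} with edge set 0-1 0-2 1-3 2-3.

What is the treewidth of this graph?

A width-2 tree decomposition is:
Bags: B1 = {0, 1, 3}  B2 = {0, 2, 3}
Tree: B1–B2
Each bag holds 3 vertices, so the decomposition has width 2, which upper-bounds the treewidth. For the lower bound, G contains the cycle 3–1–0–2–3, so G is not a forest; only forests have treewidth ≤ 1, hence tw(G) ≥ 2. Therefore the treewidth is 2.

2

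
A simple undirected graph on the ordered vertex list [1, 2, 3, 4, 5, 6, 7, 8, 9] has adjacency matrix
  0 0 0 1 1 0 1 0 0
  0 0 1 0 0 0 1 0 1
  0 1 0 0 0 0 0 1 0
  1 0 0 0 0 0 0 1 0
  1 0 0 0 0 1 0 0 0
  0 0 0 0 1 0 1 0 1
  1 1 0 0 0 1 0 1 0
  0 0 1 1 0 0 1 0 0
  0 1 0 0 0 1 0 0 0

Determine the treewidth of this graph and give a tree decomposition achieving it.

Treewidth 3.
One optimal decomposition is:
Bags: B1 = {2, 3, 6, 9}  B2 = {2, 3, 6, 7}  B3 = {3, 6, 7, 8}  B4 = {5, 6, 7, 8}  B5 = {1, 5, 7, 8}  B6 = {1, 4, 5, 8}
Tree: B1–B2, B2–B3, B3–B4, B4–B5, B5–B6

Each bag holds 4 vertices, so the decomposition has width 3, which upper-bounds the treewidth. For the lower bound: the 4 vertex sets {2,3,9}, {6}, {7}, {1,4,5,8} are disjoint, each induces a connected subgraph, and every pair is joined by at least one edge of G. Contracting each set to a single vertex therefore yields K_{4} as a minor, and since treewidth is minor-monotone, tw(G) ≥ tw(K_{4}) = 3. Therefore the treewidth is 3.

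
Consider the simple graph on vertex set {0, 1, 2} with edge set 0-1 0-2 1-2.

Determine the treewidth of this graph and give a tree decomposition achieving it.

With just one bag of size 3, the width is 3 − 1 = 2, so tw(G) ≤ 2. On the other hand G contains the 3-clique {0, 1, 2}. A clique must lie in a single bag of any decomposition, so no decomposition can have width below 2. Combining the bounds, tw(G) = 2.

Treewidth 2.
Bags: B1 = {0, 1, 2}
Tree: (single bag)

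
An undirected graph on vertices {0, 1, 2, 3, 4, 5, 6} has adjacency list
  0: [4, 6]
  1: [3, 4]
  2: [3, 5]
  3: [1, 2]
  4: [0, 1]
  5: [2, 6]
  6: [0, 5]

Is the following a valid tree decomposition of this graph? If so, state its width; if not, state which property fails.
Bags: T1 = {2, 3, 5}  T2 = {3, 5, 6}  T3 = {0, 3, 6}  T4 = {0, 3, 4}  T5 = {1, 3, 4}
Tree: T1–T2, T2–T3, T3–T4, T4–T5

Yes; width 2.

Vertex coverage: the bags together contain {0, 1, 2, 3, 4, 5, 6}, the full vertex set. Edge coverage: each edge of G has both endpoints in at least one bag. Running intersection: for every vertex, the bags containing it form a connected subtree. All three properties hold, so this is a valid tree decomposition of width max|bag| − 1 = 2, and hence tw(G) ≤ 2.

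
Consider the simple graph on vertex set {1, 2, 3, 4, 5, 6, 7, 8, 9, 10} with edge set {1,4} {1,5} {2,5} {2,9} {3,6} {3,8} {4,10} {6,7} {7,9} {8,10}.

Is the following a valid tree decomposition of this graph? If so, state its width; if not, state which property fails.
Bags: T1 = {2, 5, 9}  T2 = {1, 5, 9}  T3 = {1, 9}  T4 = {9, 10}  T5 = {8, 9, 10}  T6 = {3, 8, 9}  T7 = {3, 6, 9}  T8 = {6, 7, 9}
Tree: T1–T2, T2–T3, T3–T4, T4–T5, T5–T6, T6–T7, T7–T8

A tree decomposition must satisfy three properties: every vertex lies in some bag; for every edge, both endpoints lie together in some bag; and for every vertex, the bags containing it form a connected subtree. Here vertex 4 appears in no bag, so the decomposition is invalid.

No — vertex 4 appears in no bag.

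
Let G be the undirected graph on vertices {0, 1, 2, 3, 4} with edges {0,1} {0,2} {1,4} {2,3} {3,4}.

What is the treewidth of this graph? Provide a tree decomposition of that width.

The largest bag has 3 vertices, giving width 2; this decomposition certifies tw(G) ≤ 2. For the lower bound, G contains the cycle 1–4–3–2–0–1, so G is not a forest; only forests have treewidth ≤ 1, hence tw(G) ≥ 2. Therefore the treewidth is 2.

Treewidth 2.
One such decomposition:
Bags: B1 = {1, 3, 4}  B2 = {1, 2, 3}  B3 = {0, 1, 2}
Tree: B1–B2, B2–B3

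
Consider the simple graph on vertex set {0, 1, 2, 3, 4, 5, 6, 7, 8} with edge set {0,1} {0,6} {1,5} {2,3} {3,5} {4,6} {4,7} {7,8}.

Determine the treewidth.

1

A width-1 tree decomposition is:
Bags: B1 = {7, 8}  B2 = {4, 7}  B3 = {4, 6}  B4 = {0, 6}  B5 = {0, 1}  B6 = {1, 5}  B7 = {3, 5}  B8 = {2, 3}
Tree: B1–B2, B2–B3, B3–B4, B4–B5, B5–B6, B6–B7, B7–B8
Each bag holds 2 vertices, so the decomposition has width 1, which upper-bounds the treewidth. Any graph with an edge has treewidth ≥ 1, and G has the edge 8–7. The upper and lower bounds meet at 1, so that is the treewidth.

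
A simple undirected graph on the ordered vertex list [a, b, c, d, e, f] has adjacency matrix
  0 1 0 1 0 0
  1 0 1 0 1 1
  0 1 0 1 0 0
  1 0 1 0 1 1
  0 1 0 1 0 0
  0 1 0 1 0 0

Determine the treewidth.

A width-2 tree decomposition is:
Bags: B1 = {b, d, f}  B2 = {b, d, e}  B3 = {a, b, d}  B4 = {b, c, d}
Tree: B1–B2, B2–B3, B3–B4
The largest bag has 3 vertices, giving width 2; this decomposition certifies tw(G) ≤ 2. The edges b–f–d–e–b form a cycle, so G is not a tree and its treewidth is at least 2. Hence tw(G) = 2 exactly.

2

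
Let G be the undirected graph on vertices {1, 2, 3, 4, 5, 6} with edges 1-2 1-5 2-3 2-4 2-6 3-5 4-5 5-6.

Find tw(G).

2

A width-2 tree decomposition is:
Bags: B1 = {1, 2, 5}  B2 = {2, 5, 6}  B3 = {2, 4, 5}  B4 = {2, 3, 5}
Tree: B1–B2, B2–B3, B3–B4
Every bag has size at most 3, so the width is 3 − 1 = 2 and tw(G) ≤ 2. The edges 5–1–2–6–5 form a cycle, so G is not a tree and its treewidth is at least 2. Combining the bounds, tw(G) = 2.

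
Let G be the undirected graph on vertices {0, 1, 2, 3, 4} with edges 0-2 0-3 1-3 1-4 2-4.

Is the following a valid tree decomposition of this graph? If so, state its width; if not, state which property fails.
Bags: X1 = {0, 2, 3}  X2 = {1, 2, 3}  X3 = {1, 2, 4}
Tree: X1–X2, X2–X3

Every vertex of G appears in some bag (union = {0, 1, 2, 3, 4}); every edge is covered by a bag; and for each vertex v the set of bags containing v is connected in the bag tree. The decomposition is therefore valid. The largest bag has 3 vertices, so the width is 2.

Yes; width 2.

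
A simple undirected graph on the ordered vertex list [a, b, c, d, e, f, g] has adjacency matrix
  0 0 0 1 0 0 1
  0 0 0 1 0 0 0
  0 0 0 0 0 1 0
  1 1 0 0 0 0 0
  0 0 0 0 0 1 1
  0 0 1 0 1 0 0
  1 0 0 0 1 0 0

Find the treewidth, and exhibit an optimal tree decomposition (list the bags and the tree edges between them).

Treewidth 1.
Bags: B1 = {c, f}  B2 = {e, f}  B3 = {e, g}  B4 = {a, g}  B5 = {a, d}  B6 = {b, d}
Tree: B1–B2, B2–B3, B3–B4, B4–B5, B5–B6

The largest bag has 2 vertices, giving width 1; this decomposition certifies tw(G) ≤ 1. G has an edge, so its treewidth is at least 1. The upper and lower bounds meet at 1, so that is the treewidth.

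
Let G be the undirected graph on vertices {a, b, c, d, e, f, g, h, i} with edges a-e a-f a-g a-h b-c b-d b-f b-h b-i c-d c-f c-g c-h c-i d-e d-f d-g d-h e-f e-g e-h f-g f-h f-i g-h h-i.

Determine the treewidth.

A width-4 tree decomposition is:
Bags: B1 = {d, e, f, g, h}  B2 = {c, d, f, g, h}  B3 = {a, e, f, g, h}  B4 = {b, c, d, f, h}  B5 = {b, c, f, h, i}
Tree: B1–B2, B1–B3, B2–B4, B4–B5
Each bag holds 5 vertices, so the decomposition has width 4, which upper-bounds the treewidth. On the other hand G contains the 5-clique {d, e, f, g, h}. A clique must lie in a single bag of any decomposition, so no decomposition can have width below 4. Combining the bounds, tw(G) = 4.

4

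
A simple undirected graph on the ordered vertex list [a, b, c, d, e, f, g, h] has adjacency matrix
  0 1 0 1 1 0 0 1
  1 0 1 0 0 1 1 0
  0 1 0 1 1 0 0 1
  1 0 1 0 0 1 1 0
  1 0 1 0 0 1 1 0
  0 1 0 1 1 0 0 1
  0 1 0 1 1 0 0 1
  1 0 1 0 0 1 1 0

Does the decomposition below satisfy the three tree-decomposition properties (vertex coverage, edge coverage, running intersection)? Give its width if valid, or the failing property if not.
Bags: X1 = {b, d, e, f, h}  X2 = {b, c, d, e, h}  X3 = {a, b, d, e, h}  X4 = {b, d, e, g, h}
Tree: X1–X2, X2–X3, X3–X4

Yes; width 4.

Every vertex of G appears in some bag (union = {a, b, c, d, e, f, g, h}); every edge is covered by a bag; and for each vertex v the set of bags containing v is connected in the bag tree. The decomposition is therefore valid. The largest bag has 5 vertices, so the width is 4.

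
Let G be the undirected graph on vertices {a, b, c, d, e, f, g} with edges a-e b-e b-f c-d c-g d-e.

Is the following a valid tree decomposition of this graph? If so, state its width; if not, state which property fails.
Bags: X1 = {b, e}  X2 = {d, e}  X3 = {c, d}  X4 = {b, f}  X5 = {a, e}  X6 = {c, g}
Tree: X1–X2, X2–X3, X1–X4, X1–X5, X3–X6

Every vertex of G appears in some bag (union = {a, b, c, d, e, f, g}); every edge is covered by a bag; and for each vertex v the set of bags containing v is connected in the bag tree. The decomposition is therefore valid. The largest bag has 2 vertices, so the width is 1.

Yes; width 1.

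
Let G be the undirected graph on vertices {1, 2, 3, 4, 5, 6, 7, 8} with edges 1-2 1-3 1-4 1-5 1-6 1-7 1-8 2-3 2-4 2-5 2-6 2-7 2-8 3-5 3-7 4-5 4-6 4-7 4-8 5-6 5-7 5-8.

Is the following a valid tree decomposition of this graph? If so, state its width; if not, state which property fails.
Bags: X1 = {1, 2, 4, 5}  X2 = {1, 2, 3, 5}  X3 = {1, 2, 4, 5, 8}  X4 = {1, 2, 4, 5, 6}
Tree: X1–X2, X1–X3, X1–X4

A tree decomposition must satisfy three properties: every vertex lies in some bag; for every edge, both endpoints lie together in some bag; and for every vertex, the bags containing it form a connected subtree. Here vertex 7 appears in no bag, so the decomposition is invalid.

No — vertex 7 appears in no bag.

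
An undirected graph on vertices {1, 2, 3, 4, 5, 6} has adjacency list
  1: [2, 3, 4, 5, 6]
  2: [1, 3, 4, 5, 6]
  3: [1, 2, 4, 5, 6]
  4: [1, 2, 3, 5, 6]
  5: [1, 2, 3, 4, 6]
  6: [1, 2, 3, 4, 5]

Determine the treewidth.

5

A width-5 tree decomposition is:
Bags: B1 = {1, 2, 3, 4, 5, 6}
Tree: (single bag)
A single bag containing all 6 vertices is trivially a valid decomposition of width 5. On the other hand G contains the 6-clique {1, 2, 3, 4, 5, 6}. A clique must lie in a single bag of any decomposition, so no decomposition can have width below 5. The upper and lower bounds meet at 5, so that is the treewidth.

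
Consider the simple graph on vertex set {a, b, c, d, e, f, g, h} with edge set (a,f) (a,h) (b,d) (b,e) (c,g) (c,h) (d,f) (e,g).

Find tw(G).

2

A width-2 tree decomposition is:
Bags: B1 = {b, e, g}  B2 = {b, c, g}  B3 = {b, c, h}  B4 = {a, b, h}  B5 = {a, b, f}  B6 = {b, d, f}
Tree: B1–B2, B2–B3, B3–B4, B4–B5, B5–B6
Every bag has size at most 3, so the width is 3 − 1 = 2 and tw(G) ≤ 2. Since b–e–g–c–h–a–f–d–b is a cycle in G, G is not acyclic. Forests are exactly the graphs of treewidth ≤ 1, so tw(G) ≥ 2. Combining the bounds, tw(G) = 2.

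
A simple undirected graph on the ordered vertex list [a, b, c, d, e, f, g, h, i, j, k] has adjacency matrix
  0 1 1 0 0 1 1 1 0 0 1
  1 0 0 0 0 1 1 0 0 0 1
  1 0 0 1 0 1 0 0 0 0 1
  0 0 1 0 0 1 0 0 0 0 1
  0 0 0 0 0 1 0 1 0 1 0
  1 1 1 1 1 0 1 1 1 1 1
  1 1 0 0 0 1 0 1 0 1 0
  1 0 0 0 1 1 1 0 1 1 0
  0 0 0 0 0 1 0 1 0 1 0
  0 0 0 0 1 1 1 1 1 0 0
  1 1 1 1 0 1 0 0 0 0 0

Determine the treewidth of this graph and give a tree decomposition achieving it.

Treewidth 3.
One such decomposition:
Bags: B1 = {a, b, f, g}  B2 = {a, b, f, k}  B3 = {a, f, g, h}  B4 = {f, g, h, j}  B5 = {a, c, f, k}  B6 = {e, f, h, j}  B7 = {c, d, f, k}  B8 = {f, h, i, j}
Tree: B1–B2, B1–B3, B3–B4, B2–B5, B4–B6, B5–B7, B4–B8

The largest bag has 4 vertices, giving width 3; this decomposition certifies tw(G) ≤ 3. Conversely, {c, d, f, k} is a clique of size 4, and the vertices of any clique must share a bag in every tree decomposition; so some bag has ≥ 4 vertices and tw(G) ≥ 3. The upper and lower bounds meet at 3, so that is the treewidth.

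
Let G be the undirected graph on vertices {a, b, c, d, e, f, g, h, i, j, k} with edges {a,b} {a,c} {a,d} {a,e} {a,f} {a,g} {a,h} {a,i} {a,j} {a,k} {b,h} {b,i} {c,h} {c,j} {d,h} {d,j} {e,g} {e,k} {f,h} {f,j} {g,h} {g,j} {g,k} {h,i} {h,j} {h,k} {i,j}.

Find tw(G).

A width-3 tree decomposition is:
Bags: B1 = {a, g, h, j}  B2 = {a, g, h, k}  B3 = {a, h, i, j}  B4 = {a, f, h, j}  B5 = {a, b, h, i}  B6 = {a, e, g, k}  B7 = {a, c, h, j}  B8 = {a, d, h, j}
Tree: B1–B2, B1–B3, B1–B4, B3–B5, B2–B6, B4–B7, B1–B8
Every bag has size at most 4, so the width is 4 − 1 = 3 and tw(G) ≤ 3. For the lower bound, the 4 vertices {a, e, g, k} are pairwise adjacent, and any tree decomposition puts a clique entirely inside one bag — forcing width ≥ 3. The upper and lower bounds meet at 3, so that is the treewidth.

3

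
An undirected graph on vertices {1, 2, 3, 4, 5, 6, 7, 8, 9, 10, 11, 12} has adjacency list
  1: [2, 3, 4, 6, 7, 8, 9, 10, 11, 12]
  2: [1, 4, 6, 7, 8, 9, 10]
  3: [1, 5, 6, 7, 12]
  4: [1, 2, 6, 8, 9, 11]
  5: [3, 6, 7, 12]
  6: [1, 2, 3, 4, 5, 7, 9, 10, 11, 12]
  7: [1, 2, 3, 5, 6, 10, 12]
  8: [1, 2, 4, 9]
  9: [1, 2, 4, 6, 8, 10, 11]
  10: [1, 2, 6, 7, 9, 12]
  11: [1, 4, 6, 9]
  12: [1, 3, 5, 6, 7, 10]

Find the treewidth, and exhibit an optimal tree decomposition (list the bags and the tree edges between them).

Treewidth 4.
Bags: B1 = {3, 5, 6, 7, 12}  B2 = {1, 3, 6, 7, 12}  B3 = {1, 6, 7, 10, 12}  B4 = {1, 2, 6, 7, 10}  B5 = {1, 2, 6, 9, 10}  B6 = {1, 2, 4, 6, 9}  B7 = {1, 4, 6, 9, 11}  B8 = {1, 2, 4, 8, 9}
Tree: B1–B2, B2–B3, B3–B4, B4–B5, B5–B6, B6–B7, B6–B8

The largest bag has 5 vertices, giving width 4; this decomposition certifies tw(G) ≤ 4. For the lower bound, the 5 vertices {1, 2, 4, 8, 9} are pairwise adjacent, and any tree decomposition puts a clique entirely inside one bag — forcing width ≥ 4. Hence tw(G) = 4 exactly.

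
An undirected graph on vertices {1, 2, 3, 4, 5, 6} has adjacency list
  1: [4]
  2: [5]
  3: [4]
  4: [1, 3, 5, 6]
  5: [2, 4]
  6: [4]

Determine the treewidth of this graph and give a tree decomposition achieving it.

Treewidth 1.
Bags: B1 = {4, 5}  B2 = {1, 4}  B3 = {2, 5}  B4 = {3, 4}  B5 = {4, 6}
Tree: B1–B2, B1–B3, B1–B4, B2–B5

Every bag has size at most 2, so the width is 2 − 1 = 1 and tw(G) ≤ 1. Any graph with an edge has treewidth ≥ 1, and G has the edge 5–4. The upper and lower bounds meet at 1, so that is the treewidth.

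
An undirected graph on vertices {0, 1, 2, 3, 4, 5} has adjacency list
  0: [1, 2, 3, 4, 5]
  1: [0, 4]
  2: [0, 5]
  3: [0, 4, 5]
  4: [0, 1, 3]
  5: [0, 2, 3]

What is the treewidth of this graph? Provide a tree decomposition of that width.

Treewidth 2.
One optimal decomposition is:
Bags: B1 = {0, 3, 4}  B2 = {0, 3, 5}  B3 = {0, 2, 5}  B4 = {0, 1, 4}
Tree: B1–B2, B2–B3, B1–B4

Every bag has size at most 3, so the width is 3 − 1 = 2 and tw(G) ≤ 2. On the other hand G contains the 3-clique {0, 1, 4}. A clique must lie in a single bag of any decomposition, so no decomposition can have width below 2. Combining the bounds, tw(G) = 2.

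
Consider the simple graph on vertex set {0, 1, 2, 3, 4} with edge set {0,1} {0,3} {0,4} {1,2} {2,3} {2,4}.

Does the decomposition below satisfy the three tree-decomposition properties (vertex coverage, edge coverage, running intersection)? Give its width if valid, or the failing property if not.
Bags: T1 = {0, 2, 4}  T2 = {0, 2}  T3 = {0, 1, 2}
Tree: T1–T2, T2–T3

No — vertex 3 appears in no bag.

A tree decomposition must satisfy three properties: every vertex lies in some bag; for every edge, both endpoints lie together in some bag; and for every vertex, the bags containing it form a connected subtree. Here vertex 3 appears in no bag, so the decomposition is invalid.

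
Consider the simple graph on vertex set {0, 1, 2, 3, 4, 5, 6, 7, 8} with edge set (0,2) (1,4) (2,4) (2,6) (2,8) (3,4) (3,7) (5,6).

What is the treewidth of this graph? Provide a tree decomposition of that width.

Every bag has size at most 2, so the width is 2 − 1 = 1 and tw(G) ≤ 1. G has an edge, so its treewidth is at least 1. Therefore the treewidth is 1.

Treewidth 1.
One such decomposition:
Bags: B1 = {3, 4}  B2 = {2, 4}  B3 = {2, 8}  B4 = {0, 2}  B5 = {3, 7}  B6 = {2, 6}  B7 = {5, 6}  B8 = {1, 4}
Tree: B1–B2, B2–B3, B3–B4, B1–B5, B3–B6, B6–B7, B1–B8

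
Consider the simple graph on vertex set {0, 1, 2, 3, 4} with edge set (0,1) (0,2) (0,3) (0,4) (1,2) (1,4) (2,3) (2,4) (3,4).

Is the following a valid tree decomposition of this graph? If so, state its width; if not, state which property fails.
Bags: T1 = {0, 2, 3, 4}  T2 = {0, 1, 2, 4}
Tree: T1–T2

Yes; width 3.

Vertex coverage: the bags together contain {0, 1, 2, 3, 4}, the full vertex set. Edge coverage: each edge of G has both endpoints in at least one bag. Running intersection: for every vertex, the bags containing it form a connected subtree. All three properties hold, so this is a valid tree decomposition of width max|bag| − 1 = 3, and hence tw(G) ≤ 3.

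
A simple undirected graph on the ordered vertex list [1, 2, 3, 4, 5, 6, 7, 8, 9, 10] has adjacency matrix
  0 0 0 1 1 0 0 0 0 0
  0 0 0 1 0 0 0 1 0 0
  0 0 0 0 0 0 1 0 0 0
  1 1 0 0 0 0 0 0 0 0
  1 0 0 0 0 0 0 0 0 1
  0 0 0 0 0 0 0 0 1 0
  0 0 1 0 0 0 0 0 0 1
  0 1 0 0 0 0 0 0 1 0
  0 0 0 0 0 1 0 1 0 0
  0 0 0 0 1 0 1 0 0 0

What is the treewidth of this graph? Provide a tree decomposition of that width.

Every bag has size at most 2, so the width is 2 − 1 = 1 and tw(G) ≤ 1. G has an edge, so its treewidth is at least 1. Therefore the treewidth is 1.

Treewidth 1.
One such decomposition:
Bags: B1 = {6, 9}  B2 = {8, 9}  B3 = {2, 8}  B4 = {2, 4}  B5 = {1, 4}  B6 = {1, 5}  B7 = {5, 10}  B8 = {7, 10}  B9 = {3, 7}
Tree: B1–B2, B2–B3, B3–B4, B4–B5, B5–B6, B6–B7, B7–B8, B8–B9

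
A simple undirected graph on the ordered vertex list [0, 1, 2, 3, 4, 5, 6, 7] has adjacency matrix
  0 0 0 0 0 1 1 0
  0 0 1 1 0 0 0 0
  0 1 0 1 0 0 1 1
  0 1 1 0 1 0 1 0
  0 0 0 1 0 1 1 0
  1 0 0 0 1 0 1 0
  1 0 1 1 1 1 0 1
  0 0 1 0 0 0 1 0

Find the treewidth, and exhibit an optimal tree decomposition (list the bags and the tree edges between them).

Treewidth 2.
Bags: B1 = {1, 2, 3}  B2 = {2, 3, 6}  B3 = {2, 6, 7}  B4 = {3, 4, 6}  B5 = {4, 5, 6}  B6 = {0, 5, 6}
Tree: B1–B2, B2–B3, B2–B4, B4–B5, B5–B6

The largest bag has 3 vertices, giving width 2; this decomposition certifies tw(G) ≤ 2. Conversely, {1, 2, 3} is a clique of size 3, and the vertices of any clique must share a bag in every tree decomposition; so some bag has ≥ 3 vertices and tw(G) ≥ 2. The upper and lower bounds meet at 2, so that is the treewidth.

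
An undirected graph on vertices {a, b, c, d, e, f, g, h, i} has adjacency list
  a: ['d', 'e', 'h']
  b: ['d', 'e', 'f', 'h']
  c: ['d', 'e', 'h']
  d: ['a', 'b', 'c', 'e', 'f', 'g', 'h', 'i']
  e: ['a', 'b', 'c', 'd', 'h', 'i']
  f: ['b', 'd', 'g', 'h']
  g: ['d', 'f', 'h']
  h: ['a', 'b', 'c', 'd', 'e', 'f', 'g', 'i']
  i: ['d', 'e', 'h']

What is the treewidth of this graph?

A width-3 tree decomposition is:
Bags: B1 = {b, d, e, h}  B2 = {b, d, f, h}  B3 = {d, f, g, h}  B4 = {c, d, e, h}  B5 = {d, e, h, i}  B6 = {a, d, e, h}
Tree: B1–B2, B2–B3, B1–B4, B4–B5, B5–B6
Every bag has size at most 4, so the width is 4 − 1 = 3 and tw(G) ≤ 3. For the lower bound, the 4 vertices {d, f, g, h} are pairwise adjacent, and any tree decomposition puts a clique entirely inside one bag — forcing width ≥ 3. Therefore the treewidth is 3.

3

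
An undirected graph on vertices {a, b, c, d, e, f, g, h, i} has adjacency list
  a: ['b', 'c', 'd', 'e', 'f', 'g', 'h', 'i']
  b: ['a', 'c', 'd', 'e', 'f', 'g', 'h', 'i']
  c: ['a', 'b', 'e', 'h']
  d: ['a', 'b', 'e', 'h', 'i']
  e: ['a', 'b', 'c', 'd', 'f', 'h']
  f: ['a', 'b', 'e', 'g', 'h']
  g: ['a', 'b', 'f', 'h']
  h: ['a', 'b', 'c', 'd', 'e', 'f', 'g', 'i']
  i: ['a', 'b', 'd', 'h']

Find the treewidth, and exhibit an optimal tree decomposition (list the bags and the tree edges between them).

Treewidth 4.
One such decomposition:
Bags: B1 = {a, b, e, f, h}  B2 = {a, b, c, e, h}  B3 = {a, b, d, e, h}  B4 = {a, b, f, g, h}  B5 = {a, b, d, h, i}
Tree: B1–B2, B1–B3, B1–B4, B3–B5

The largest bag has 5 vertices, giving width 4; this decomposition certifies tw(G) ≤ 4. On the other hand G contains the 5-clique {a, b, f, g, h}. A clique must lie in a single bag of any decomposition, so no decomposition can have width below 4. Hence tw(G) = 4 exactly.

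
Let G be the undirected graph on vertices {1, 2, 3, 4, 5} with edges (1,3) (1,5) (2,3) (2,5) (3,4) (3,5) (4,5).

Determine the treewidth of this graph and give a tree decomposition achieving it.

Every bag has size at most 3, so the width is 3 − 1 = 2 and tw(G) ≤ 2. For the lower bound, the 3 vertices {1, 3, 5} are pairwise adjacent, and any tree decomposition puts a clique entirely inside one bag — forcing width ≥ 2. Hence tw(G) = 2 exactly.

Treewidth 2.
Bags: B1 = {1, 3, 5}  B2 = {2, 3, 5}  B3 = {3, 4, 5}
Tree: B1–B2, B2–B3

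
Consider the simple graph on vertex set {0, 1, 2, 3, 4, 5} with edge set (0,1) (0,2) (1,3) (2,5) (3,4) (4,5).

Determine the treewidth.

2

A width-2 tree decomposition is:
Bags: B1 = {0, 2, 5}  B2 = {0, 4, 5}  B3 = {0, 3, 4}  B4 = {0, 1, 3}
Tree: B1–B2, B2–B3, B3–B4
The largest bag has 3 vertices, giving width 2; this decomposition certifies tw(G) ≤ 2. The edges 0–2–5–4–3–1–0 form a cycle, so G is not a tree and its treewidth is at least 2. Therefore the treewidth is 2.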